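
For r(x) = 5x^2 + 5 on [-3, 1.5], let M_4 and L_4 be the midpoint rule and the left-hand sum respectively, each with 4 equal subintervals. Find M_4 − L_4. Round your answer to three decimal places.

M_4 ≈ 70.75195.
L_4 = 96.85546875.
M_4 − L_4 ≈ -26.104.

-26.104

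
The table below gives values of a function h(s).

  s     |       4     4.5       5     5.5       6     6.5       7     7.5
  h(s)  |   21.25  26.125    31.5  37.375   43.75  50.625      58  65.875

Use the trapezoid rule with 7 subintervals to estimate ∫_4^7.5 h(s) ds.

145.46875

Δs = 0.5.
T_7 = (0.5/2)·[21.25 + 2·26.125 + 2·31.5 + 2·37.375 + 2·43.75 + 2·50.625 + 2·58 + 65.875] = 145.46875.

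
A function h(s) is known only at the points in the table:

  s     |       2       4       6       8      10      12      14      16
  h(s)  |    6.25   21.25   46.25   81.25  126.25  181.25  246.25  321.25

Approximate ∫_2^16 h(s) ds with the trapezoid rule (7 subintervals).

1732.5

Δs = 2.
T_7 = (2/2)·[6.25 + 2·21.25 + 2·46.25 + 2·81.25 + 2·126.25 + 2·181.25 + 2·246.25 + 321.25] = 1732.5.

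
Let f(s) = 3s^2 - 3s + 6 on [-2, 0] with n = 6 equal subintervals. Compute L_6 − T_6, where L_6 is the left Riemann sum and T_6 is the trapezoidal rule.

3

L_6 ≈ 29.111111.
T_6 ≈ 26.111111.
L_6 − T_6 = 3.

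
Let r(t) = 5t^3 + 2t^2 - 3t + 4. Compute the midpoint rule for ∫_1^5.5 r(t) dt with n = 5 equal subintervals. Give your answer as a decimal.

Δt = (5.5 − 1)/5 = 0.9.
Midpoints: 1.45, 2.35, 3.25, 4.15, 5.05.
r(1.45) = 19.098125, r(2.35) = 72.884375, r(3.25) = 187.015625, r(4.15) = 383.361875, r(5.05) = 683.793125.
Sum = Δt · [r(1.45) + r(2.35) + r(3.25) + r(4.15) + r(5.05)].
Sum = 1211.5378125.

1211.5378125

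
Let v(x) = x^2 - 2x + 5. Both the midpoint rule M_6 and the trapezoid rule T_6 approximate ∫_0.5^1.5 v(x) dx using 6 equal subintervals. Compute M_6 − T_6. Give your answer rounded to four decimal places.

M_6 ≈ 4.081019.
T_6 ≈ 4.087963.
M_6 − T_6 ≈ -0.0069.

-0.0069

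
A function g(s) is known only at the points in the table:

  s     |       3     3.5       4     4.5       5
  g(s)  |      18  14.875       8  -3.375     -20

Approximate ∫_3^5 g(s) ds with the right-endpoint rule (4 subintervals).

-0.25

Δs = 0.5.
Sum = 0.5·[14.875 + 8 + (-3.375) + (-20)] = -0.25.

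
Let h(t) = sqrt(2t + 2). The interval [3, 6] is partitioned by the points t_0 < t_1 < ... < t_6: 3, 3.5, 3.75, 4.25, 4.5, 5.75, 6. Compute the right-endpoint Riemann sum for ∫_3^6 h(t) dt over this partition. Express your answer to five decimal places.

10.24810

Subinterval widths: 0.5, 0.25, 0.5, 0.25, 1.25, 0.25.
Right endpoints: 3.5, 3.75, 4.25, 4.5, 5.75, 6.
h(3.5) ≈ 3.00000, h(3.75) ≈ 3.08221, h(4.25) ≈ 3.24037, h(4.5) ≈ 3.31662, h(5.75) ≈ 3.67423, h(6) ≈ 3.74166.
Sum = Σ Δt_i · h(t_i).
Sum ≈ 10.24810.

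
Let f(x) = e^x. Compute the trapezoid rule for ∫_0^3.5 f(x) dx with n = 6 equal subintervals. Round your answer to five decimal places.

33.02101

Δx = (3.5 − 0)/6 = 7/12.
f(0) ≈ 1.00000, f(7/12) ≈ 1.79200, f(7/6) ≈ 3.21127, f(1.75) ≈ 5.75460, f(7/3) ≈ 10.31226, f(35/12) ≈ 18.47959, f(3.5) ≈ 33.11545.
T_6 = (Δx/2)·[f(x_0) + 2f(x_1) + ... + 2f(x_{5}) + f(x_6)].
Sum ≈ 33.02101.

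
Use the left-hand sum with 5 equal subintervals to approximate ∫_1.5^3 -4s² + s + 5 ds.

-16.89

Δs = (3 − 1.5)/5 = 0.3.
Left endpoints: 1.5, 1.8, 2.1, 2.4, 2.7.
f(1.5) = -2.5, f(1.8) = -6.16, f(2.1) = -10.54, f(2.4) = -15.64, f(2.7) = -21.46.
Sum = Δs · [f(1.5) + f(1.8) + f(2.1) + f(2.4) + f(2.7)].
Sum = -16.89.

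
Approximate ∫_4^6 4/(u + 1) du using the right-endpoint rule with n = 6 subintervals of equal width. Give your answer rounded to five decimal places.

1.30852

Δu = (6 − 4)/6 = 1/3.
Right endpoints: 13/3, 14/3, 5, 16/3, 17/3, 6.
f(13/3) = 0.75, f(14/3) = 12/17, f(5) = 2/3, f(16/3) = 12/19, f(17/3) = 0.6, f(6) = 4/7.
Sum = Δu · [f(13/3) + f(14/3) + f(5) + ...].
Sum ≈ 1.30852.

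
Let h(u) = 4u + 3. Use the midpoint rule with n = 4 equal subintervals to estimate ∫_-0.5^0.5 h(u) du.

3

Δu = (0.5 − (-0.5))/4 = 0.25.
Midpoints: -0.375, -0.125, 0.125, 0.375.
h(-0.375) = 1.5, h(-0.125) = 2.5, h(0.125) = 3.5, h(0.375) = 4.5.
Sum = Δu · [h(-0.375) + h(-0.125) + h(0.125) + h(0.375)].
Sum = 3.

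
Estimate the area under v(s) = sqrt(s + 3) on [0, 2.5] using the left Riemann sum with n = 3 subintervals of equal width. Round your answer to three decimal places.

4.875

Δs = (2.5 − 0)/3 = 5/6.
Left endpoints: 0, 5/6, 5/3.
v(0) ≈ 1.732, v(5/6) ≈ 1.958, v(5/3) ≈ 2.160.
Sum = Δs · [v(0) + v(5/6) + v(5/3)].
Sum ≈ 4.875.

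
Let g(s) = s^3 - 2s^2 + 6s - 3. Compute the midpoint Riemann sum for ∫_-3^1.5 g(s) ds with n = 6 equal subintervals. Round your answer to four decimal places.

Δs = (1.5 − (-3))/6 = 0.75.
Midpoints: -2.625, -1.875, -1.125, -0.375, 0.375, 1.125.
g(-2.625) = -25917/512, g(-1.875) = -14271/512, g(-1.125) = -7017/512, g(-0.375) = -2859/512, g(0.375) = -501/512, g(1.125) = 1353/512.
Sum = Δs · [g(-2.625) + g(-1.875) + g(-1.125) + ...].
Sum ≈ -72.0879.

-72.0879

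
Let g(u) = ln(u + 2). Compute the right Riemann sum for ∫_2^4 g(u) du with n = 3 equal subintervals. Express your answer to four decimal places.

Δu = (4 − 2)/3 = 2/3.
Right endpoints: 8/3, 10/3, 4.
g(8/3) ≈ 1.5404, g(10/3) ≈ 1.6740, g(4) ≈ 1.7918.
Sum = Δu · [g(8/3) + g(10/3) + g(4)].
Sum ≈ 3.3375.

3.3375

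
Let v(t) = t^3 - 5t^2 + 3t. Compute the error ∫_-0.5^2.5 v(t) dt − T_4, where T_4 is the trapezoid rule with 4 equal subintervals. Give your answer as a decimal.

Exact integral: ∫_-0.5^2.5 v(t) dt = -7.5.
T_4 = -8.0625.
Error = -7.5 − (-8.0625) = 0.5625.

0.5625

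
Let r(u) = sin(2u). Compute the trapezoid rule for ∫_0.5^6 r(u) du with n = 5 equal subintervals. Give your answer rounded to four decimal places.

Δu = (6 − 0.5)/5 = 1.1.
r(0.5) ≈ 0.8415, r(1.6) ≈ -0.0584, r(2.7) ≈ -0.7728, r(3.8) ≈ 0.9679, r(4.9) ≈ -0.3665, r(6) ≈ -0.5366.
T_5 = (Δu/2)·[r(u_0) + 2r(u_1) + ... + 2r(u_{4}) + r(u_5)].
Sum ≈ -0.0850.

-0.0850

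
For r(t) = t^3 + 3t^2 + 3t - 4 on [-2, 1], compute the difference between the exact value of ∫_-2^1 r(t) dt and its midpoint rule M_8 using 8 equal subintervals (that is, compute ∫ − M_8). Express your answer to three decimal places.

Exact integral: ∫_-2^1 r(t) dt = -11.25.
M_8 ≈ -11.30273.
Error ≈ -11.25 − (-11.30273) ≈ 0.053.

0.053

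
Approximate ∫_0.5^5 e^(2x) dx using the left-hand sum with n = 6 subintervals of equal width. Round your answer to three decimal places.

4744.195

Δx = (5 − 0.5)/6 = 0.75.
Left endpoints: 0.5, 1.25, 2, 2.75, 3.5, 4.25.
f(0.5) ≈ 2.718, f(1.25) ≈ 12.182, f(2) ≈ 54.598, f(2.75) ≈ 244.692, f(3.5) ≈ 1096.633, f(4.25) ≈ 4914.769.
Sum = Δx · [f(0.5) + f(1.25) + f(2) + ...].
Sum ≈ 4744.195.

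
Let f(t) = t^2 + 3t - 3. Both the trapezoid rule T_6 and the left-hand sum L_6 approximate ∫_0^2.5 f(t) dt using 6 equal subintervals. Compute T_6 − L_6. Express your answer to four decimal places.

T_6 ≈ 7.155671.
L_6 ≈ 4.291088.
T_6 − L_6 ≈ 2.8646.

2.8646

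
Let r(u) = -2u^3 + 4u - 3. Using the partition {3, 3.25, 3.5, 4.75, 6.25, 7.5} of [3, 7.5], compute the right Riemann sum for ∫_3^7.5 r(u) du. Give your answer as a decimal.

Subinterval widths: 0.25, 0.25, 1.25, 1.5, 1.25.
Right endpoints: 3.25, 3.5, 4.75, 6.25, 7.5.
r(3.25) = -58.65625, r(3.5) = -74.75, r(4.75) = -198.34375, r(6.25) = -466.28125, r(7.5) = -816.75.
Sum = Σ Δu_i · r(u_i).
Sum = -2001.640625.

-2001.640625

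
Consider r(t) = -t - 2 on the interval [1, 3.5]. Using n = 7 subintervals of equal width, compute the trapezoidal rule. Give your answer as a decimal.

-10.625

Δt = (3.5 − 1)/7 = 5/14.
r(1) = -3, r(19/14) = -47/14, r(12/7) = -26/7, r(29/14) = -57/14, r(17/7) = -31/7, r(39/14) = -67/14, r(22/7) = -36/7, r(3.5) = -5.5.
T_7 = (Δt/2)·[r(t_0) + 2r(t_1) + ... + 2r(t_{6}) + r(t_7)].
Sum = -10.625.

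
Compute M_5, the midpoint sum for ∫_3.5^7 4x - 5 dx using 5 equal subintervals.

56

Δx = (7 − 3.5)/5 = 0.7.
Midpoints: 3.85, 4.55, 5.25, 5.95, 6.65.
f(3.85) = 10.4, f(4.55) = 13.2, f(5.25) = 16, f(5.95) = 18.8, f(6.65) = 21.6.
Sum = Δx · [f(3.85) + f(4.55) + f(5.25) + f(5.95) + f(6.65)].
Sum = 56.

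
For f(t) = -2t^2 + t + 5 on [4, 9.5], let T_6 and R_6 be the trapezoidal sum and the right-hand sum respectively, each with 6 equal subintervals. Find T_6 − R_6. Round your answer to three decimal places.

T_6 ≈ -465.83218.
R_6 ≈ -531.37384.
T_6 − R_6 ≈ 65.542.

65.542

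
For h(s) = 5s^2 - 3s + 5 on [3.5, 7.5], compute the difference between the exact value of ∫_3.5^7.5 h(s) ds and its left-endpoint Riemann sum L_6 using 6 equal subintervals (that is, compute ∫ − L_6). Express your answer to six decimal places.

Exact integral: ∫_3.5^7.5 h(s) ds ≈ 585.66666667.
L_6 ≈ 517.81481481.
Error ≈ 585.66666667 − 517.81481481 ≈ 67.851852.

67.851852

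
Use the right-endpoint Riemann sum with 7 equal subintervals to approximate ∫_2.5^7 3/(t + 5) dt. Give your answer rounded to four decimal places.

1.3629

Δt = (7 − 2.5)/7 = 9/14.
Right endpoints: 22/7, 53/14, 31/7, 71/14, 40/7, 89/14, 7.
f(22/7) = 7/19, f(53/14) = 14/41, f(31/7) = 7/22, f(71/14) = 14/47, f(40/7) = 0.28, f(89/14) = 14/53, f(7) = 0.25.
Sum = Δt · [f(22/7) + f(53/14) + f(31/7) + ...].
Sum ≈ 1.3629.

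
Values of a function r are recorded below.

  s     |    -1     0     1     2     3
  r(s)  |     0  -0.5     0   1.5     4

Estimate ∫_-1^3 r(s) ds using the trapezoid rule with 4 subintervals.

3

Δs = 1.
T_4 = (1/2)·[0 + 2·(-0.5) + 2·0 + 2·1.5 + 4] = 3.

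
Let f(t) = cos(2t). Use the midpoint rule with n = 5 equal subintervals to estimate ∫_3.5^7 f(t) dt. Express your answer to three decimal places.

0.181

Δt = (7 − 3.5)/5 = 0.7.
Midpoints: 3.85, 4.55, 5.25, 5.95, 6.65.
f(3.85) ≈ 0.153, f(4.55) ≈ -0.948, f(5.25) ≈ -0.476, f(5.95) ≈ 0.786, f(6.65) ≈ 0.743.
Sum = Δt · [f(3.85) + f(4.55) + f(5.25) + f(5.95) + f(6.65)].
Sum ≈ 0.181.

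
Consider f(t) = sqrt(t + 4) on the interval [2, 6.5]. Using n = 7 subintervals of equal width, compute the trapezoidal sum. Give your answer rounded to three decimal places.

Δt = (6.5 − 2)/7 = 9/14.
f(2) ≈ 2.449, f(37/14) ≈ 2.577, f(23/7) ≈ 2.699, f(55/14) ≈ 2.816, f(32/7) ≈ 2.928, f(73/14) ≈ 3.036, f(41/7) ≈ 3.140, f(6.5) ≈ 3.240.
T_7 = (Δt/2)·[f(t_0) + 2f(t_1) + ... + 2f(t_{6}) + f(t_7)].
Sum ≈ 12.883.

12.883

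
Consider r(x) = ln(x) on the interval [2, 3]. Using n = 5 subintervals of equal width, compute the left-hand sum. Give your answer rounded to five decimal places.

Δx = (3 − 2)/5 = 0.2.
Left endpoints: 2, 2.2, 2.4, 2.6, 2.8.
r(2) ≈ 0.69315, r(2.2) ≈ 0.78846, r(2.4) ≈ 0.87547, r(2.6) ≈ 0.95551, r(2.8) ≈ 1.02962.
Sum = Δx · [r(2) + r(2.2) + r(2.4) + r(2.6) + r(2.8)].
Sum ≈ 0.86844.

0.86844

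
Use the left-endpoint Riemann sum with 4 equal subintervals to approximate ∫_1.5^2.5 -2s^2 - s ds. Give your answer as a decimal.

-9.0625

Δs = (2.5 − 1.5)/4 = 0.25.
Left endpoints: 1.5, 1.75, 2, 2.25.
f(1.5) = -6, f(1.75) = -7.875, f(2) = -10, f(2.25) = -12.375.
Sum = Δs · [f(1.5) + f(1.75) + f(2) + f(2.25)].
Sum = -9.0625.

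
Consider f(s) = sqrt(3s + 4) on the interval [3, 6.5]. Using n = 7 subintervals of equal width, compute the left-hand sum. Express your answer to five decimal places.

Δs = (6.5 − 3)/7 = 0.5.
Left endpoints: 3, 3.5, 4, 4.5, 5, 5.5, 6.
f(3) ≈ 3.60555, f(3.5) ≈ 3.80789, f(4) ≈ 4.00000, f(4.5) ≈ 4.18330, f(5) ≈ 4.35890, f(5.5) ≈ 4.52769, f(6) ≈ 4.69042.
Sum = Δs · [f(3) + f(3.5) + f(4) + ...].
Sum ≈ 14.58687.

14.58687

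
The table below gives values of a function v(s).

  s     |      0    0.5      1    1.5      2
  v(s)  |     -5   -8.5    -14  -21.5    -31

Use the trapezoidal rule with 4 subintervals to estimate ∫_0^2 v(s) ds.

-31

Δs = 0.5.
T_4 = (0.5/2)·[(-5) + 2·(-8.5) + 2·(-14) + 2·(-21.5) + (-31)] = -31.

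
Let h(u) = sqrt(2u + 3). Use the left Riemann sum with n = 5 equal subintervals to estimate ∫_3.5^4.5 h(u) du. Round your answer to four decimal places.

3.2852

Δu = (4.5 − 3.5)/5 = 0.2.
Left endpoints: 3.5, 3.7, 3.9, 4.1, 4.3.
h(3.5) ≈ 3.1623, h(3.7) ≈ 3.2249, h(3.9) ≈ 3.2863, h(4.1) ≈ 3.3466, h(4.3) ≈ 3.4059.
Sum = Δu · [h(3.5) + h(3.7) + h(3.9) + h(4.1) + h(4.3)].
Sum ≈ 3.2852.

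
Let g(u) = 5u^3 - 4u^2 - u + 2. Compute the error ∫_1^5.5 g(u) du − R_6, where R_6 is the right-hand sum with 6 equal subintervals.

-283.39453125

Exact integral: ∫_1^5.5 g(u) du = 916.453125.
R_6 = 1199.84765625.
Error = 916.453125 − 1199.84765625 = -283.39453125.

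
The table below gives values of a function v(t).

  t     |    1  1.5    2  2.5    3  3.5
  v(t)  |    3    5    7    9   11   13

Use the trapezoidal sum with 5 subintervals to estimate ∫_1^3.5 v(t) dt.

Δt = 0.5.
T_5 = (0.5/2)·[3 + 2·5 + 2·7 + 2·9 + 2·11 + 13] = 20.

20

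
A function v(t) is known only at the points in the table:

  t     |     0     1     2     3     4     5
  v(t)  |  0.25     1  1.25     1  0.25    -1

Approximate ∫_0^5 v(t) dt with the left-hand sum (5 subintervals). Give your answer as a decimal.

3.75

Δt = 1.
Sum = 1·[0.25 + 1 + 1.25 + 1 + 0.25] = 3.75.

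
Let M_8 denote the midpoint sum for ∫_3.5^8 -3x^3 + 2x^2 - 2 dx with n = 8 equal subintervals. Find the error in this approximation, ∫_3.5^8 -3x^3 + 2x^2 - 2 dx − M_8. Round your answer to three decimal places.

Exact integral: ∫_3.5^8 f(x) dx = -2655.703125.
M_8 ≈ -2649.80017.
Error ≈ -2655.703125 − (-2649.80017) ≈ -5.903.

-5.903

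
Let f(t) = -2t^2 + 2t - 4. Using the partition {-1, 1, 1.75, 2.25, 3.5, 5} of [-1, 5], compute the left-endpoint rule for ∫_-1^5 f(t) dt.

Subinterval widths: 2, 0.75, 0.5, 1.25, 1.5.
Left endpoints: -1, 1, 1.75, 2.25, 3.5.
f(-1) = -8, f(1) = -4, f(1.75) = -6.625, f(2.25) = -9.625, f(3.5) = -21.5.
Sum = Σ Δt_i · f(t_i).
Sum = -66.59375.

-66.59375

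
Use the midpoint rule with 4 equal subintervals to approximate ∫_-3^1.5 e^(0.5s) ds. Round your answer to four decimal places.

Δs = (1.5 − (-3))/4 = 1.125.
Midpoints: -2.4375, -1.3125, -0.1875, 0.9375.
f(-2.4375) ≈ 0.2956, f(-1.3125) ≈ 0.5188, f(-0.1875) ≈ 0.9105, f(0.9375) ≈ 1.5980.
Sum = Δs · [f(-2.4375) + f(-1.3125) + f(-0.1875) + f(0.9375)].
Sum ≈ 3.7383.

3.7383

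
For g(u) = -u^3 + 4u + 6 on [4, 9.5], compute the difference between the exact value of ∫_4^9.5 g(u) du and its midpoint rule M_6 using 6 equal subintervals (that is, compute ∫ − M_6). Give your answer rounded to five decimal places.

Exact integral: ∫_4^9.5 g(u) du = -1790.765625.
M_6 ≈ -1782.9667969.
Error ≈ -1790.765625 − (-1782.9667969) ≈ -7.79883.

-7.79883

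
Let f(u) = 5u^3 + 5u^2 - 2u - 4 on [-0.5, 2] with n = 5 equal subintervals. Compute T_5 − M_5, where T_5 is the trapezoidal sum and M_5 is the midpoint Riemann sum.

2.5390625

T_5 = 21.40625.
M_5 = 18.8671875.
T_5 − M_5 = 2.5390625.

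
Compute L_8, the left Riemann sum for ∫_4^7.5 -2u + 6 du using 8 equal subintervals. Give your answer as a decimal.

Δu = (7.5 − 4)/8 = 0.4375.
Left endpoints: 4, 4.4375, 4.875, 5.3125, 5.75, 6.1875, 6.625, 7.0625.
f(4) = -2, f(4.4375) = -2.875, f(4.875) = -3.75, f(5.3125) = -4.625, f(5.75) = -5.5, f(6.1875) = -6.375, f(6.625) = -7.25, f(7.0625) = -8.125.
Sum = Δu · [f(4) + f(4.4375) + f(4.875) + ...].
Sum = -17.71875.

-17.71875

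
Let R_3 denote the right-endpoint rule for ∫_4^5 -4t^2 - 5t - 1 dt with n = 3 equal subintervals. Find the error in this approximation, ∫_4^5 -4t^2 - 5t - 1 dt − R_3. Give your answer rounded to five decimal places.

Exact integral: ∫_4^5 f(t) dt ≈ -104.8333333.
R_3 ≈ -111.7407407.
Error ≈ -104.8333333 − (-111.7407407) ≈ 6.90741.

6.90741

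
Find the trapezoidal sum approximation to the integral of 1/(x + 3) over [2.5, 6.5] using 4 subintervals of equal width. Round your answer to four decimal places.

Δx = (6.5 − 2.5)/4 = 1.
f(2.5) = 2/11, f(3.5) = 2/13, f(4.5) = 2/15, f(5.5) = 2/17, f(6.5) = 2/19.
T_4 = (Δx/2)·[f(x_0) + 2f(x_1) + 2f(x_2) + 2f(x_3) + f(x_4)].
Sum ≈ 0.5484.

0.5484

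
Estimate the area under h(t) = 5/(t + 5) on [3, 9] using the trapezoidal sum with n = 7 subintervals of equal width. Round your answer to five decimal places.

Δt = (9 − 3)/7 = 6/7.
h(3) = 0.625, h(27/7) = 35/62, h(33/7) = 35/68, h(39/7) = 35/74, h(45/7) = 0.4375, h(51/7) = 35/86, h(57/7) = 35/92, h(9) = 5/14.
T_7 = (Δt/2)·[h(t_0) + 2h(t_1) + ... + 2h(t_{6}) + h(t_7)].
Sum ≈ 2.80130.

2.80130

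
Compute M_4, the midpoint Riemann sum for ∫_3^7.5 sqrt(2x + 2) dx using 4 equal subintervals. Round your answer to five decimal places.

Δx = (7.5 − 3)/4 = 1.125.
Midpoints: 3.5625, 4.6875, 5.8125, 6.9375.
f(3.5625) ≈ 3.02076, f(4.6875) ≈ 3.37268, f(5.8125) ≈ 3.69121, f(6.9375) ≈ 3.98434.
Sum = Δx · [f(3.5625) + f(4.6875) + f(5.8125) + f(6.9375)].
Sum ≈ 15.82762.

15.82762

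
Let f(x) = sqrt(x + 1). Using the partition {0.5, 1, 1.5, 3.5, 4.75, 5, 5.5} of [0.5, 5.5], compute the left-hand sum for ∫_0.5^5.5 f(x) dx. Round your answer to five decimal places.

Subinterval widths: 0.5, 0.5, 2, 1.25, 0.25, 0.5.
Left endpoints: 0.5, 1, 1.5, 3.5, 4.75, 5.
f(0.5) ≈ 1.22474, f(1) ≈ 1.41421, f(1.5) ≈ 1.58114, f(3.5) ≈ 2.12132, f(4.75) ≈ 2.39792, f(5) ≈ 2.44949.
Sum = Σ Δx_i · f(x_i).
Sum ≈ 8.95763.

8.95763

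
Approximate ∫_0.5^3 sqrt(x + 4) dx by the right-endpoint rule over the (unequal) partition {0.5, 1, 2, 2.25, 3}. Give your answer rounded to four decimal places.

6.1768

Subinterval widths: 0.5, 1, 0.25, 0.75.
Right endpoints: 1, 2, 2.25, 3.
f(1) ≈ 2.2361, f(2) ≈ 2.4495, f(2.25) ≈ 2.5000, f(3) ≈ 2.6458.
Sum = Σ Δx_i · f(x_i).
Sum ≈ 6.1768.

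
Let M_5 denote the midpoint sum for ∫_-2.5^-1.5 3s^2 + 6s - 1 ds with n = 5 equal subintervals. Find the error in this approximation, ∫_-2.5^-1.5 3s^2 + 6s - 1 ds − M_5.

0.01

Exact integral: ∫_-2.5^-1.5 f(s) ds = -0.75.
M_5 = -0.76.
Error = -0.75 − (-0.76) = 0.01.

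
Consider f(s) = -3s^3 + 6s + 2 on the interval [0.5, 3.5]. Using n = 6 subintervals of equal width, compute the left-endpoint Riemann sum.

-45.1875

Δs = (3.5 − 0.5)/6 = 0.5.
Left endpoints: 0.5, 1, 1.5, 2, 2.5, 3.
f(0.5) = 4.625, f(1) = 5, f(1.5) = 0.875, f(2) = -10, f(2.5) = -29.875, f(3) = -61.
Sum = Δs · [f(0.5) + f(1) + f(1.5) + ...].
Sum = -45.1875.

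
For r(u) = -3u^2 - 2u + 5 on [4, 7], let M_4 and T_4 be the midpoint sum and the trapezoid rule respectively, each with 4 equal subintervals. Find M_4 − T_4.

M_4 = -296.578125.
T_4 = -297.84375.
M_4 − T_4 = 1.265625.

1.265625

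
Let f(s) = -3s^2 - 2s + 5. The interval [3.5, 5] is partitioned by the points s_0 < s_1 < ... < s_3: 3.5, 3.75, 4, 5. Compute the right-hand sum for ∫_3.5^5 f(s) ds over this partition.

Subinterval widths: 0.25, 0.25, 1.
Right endpoints: 3.75, 4, 5.
f(3.75) = -44.6875, f(4) = -51, f(5) = -80.
Sum = Σ Δs_i · f(s_i).
Sum = -103.921875.

-103.921875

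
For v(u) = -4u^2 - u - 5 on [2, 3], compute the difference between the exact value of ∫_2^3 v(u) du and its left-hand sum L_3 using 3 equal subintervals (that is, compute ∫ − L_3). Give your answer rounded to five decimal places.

Exact integral: ∫_2^3 v(u) du ≈ -32.8333333.
L_3 ≈ -29.4074074.
Error ≈ -32.8333333 − (-29.4074074) ≈ -3.42593.

-3.42593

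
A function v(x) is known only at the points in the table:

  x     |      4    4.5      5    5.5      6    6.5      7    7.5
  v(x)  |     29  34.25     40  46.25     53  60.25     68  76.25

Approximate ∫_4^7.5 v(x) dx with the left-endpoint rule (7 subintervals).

Δx = 0.5.
Sum = 0.5·[29 + 34.25 + 40 + 46.25 + 53 + 60.25 + 68] = 165.375.

165.375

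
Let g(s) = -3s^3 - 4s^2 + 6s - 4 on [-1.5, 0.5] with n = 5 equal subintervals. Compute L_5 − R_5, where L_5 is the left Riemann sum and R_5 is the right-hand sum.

-3.8

L_5 = -16.79.
R_5 = -12.99.
L_5 − R_5 = -3.8.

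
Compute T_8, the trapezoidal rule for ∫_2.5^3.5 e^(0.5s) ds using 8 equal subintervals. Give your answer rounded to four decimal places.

4.5300

Δs = (3.5 − 2.5)/8 = 0.125.
f(2.5) ≈ 3.4903, f(2.625) ≈ 3.7155, f(2.75) ≈ 3.9551, f(2.875) ≈ 4.2102, f(3) ≈ 4.4817, f(3.125) ≈ 4.7707, f(3.25) ≈ 5.0784, f(3.375) ≈ 5.4059, f(3.5) ≈ 5.7546.
T_8 = (Δs/2)·[f(s_0) + 2f(s_1) + ... + 2f(s_{7}) + f(s_8)].
Sum ≈ 4.5300.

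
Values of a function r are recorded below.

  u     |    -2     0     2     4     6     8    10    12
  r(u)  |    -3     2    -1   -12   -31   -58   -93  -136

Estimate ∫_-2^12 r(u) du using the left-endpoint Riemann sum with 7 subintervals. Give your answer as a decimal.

-392

Δu = 2.
Sum = 2·[(-3) + 2 + (-1) + (-12) + (-31) + (-58) + (-93)] = -392.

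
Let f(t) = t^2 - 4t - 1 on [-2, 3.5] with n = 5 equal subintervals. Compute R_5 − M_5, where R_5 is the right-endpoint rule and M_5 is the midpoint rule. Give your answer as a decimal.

R_5 = -11.495.
M_5 = -5.59625.
R_5 − M_5 = -5.89875.

-5.89875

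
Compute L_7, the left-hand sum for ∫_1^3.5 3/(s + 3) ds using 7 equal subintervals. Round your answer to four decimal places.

1.5093

Δs = (3.5 − 1)/7 = 5/14.
Left endpoints: 1, 19/14, 12/7, 29/14, 17/7, 39/14, 22/7.
f(1) = 0.75, f(19/14) = 42/61, f(12/7) = 7/11, f(29/14) = 42/71, f(17/7) = 21/38, f(39/14) = 14/27, f(22/7) = 21/43.
Sum = Δs · [f(1) + f(19/14) + f(12/7) + ...].
Sum ≈ 1.5093.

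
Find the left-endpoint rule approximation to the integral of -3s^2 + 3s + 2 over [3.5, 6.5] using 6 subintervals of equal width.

-160.875

Δs = (6.5 − 3.5)/6 = 0.5.
Left endpoints: 3.5, 4, 4.5, 5, 5.5, 6.
f(3.5) = -24.25, f(4) = -34, f(4.5) = -45.25, f(5) = -58, f(5.5) = -72.25, f(6) = -88.
Sum = Δs · [f(3.5) + f(4) + f(4.5) + ...].
Sum = -160.875.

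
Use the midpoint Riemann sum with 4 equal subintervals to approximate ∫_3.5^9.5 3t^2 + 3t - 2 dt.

916.125

Δt = (9.5 − 3.5)/4 = 1.5.
Midpoints: 4.25, 5.75, 7.25, 8.75.
f(4.25) = 64.9375, f(5.75) = 114.4375, f(7.25) = 177.4375, f(8.75) = 253.9375.
Sum = Δt · [f(4.25) + f(5.75) + f(7.25) + f(8.75)].
Sum = 916.125.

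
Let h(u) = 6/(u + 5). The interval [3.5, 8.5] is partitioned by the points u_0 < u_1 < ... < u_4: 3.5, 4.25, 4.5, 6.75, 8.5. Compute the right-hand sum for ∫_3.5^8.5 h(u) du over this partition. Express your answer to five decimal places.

Subinterval widths: 0.75, 0.25, 2.25, 1.75.
Right endpoints: 4.25, 4.5, 6.75, 8.5.
h(4.25) = 24/37, h(4.5) = 12/19, h(6.75) = 24/47, h(8.5) = 4/9.
Sum = Σ Δu_i · h(u_i).
Sum ≈ 2.57110.

2.57110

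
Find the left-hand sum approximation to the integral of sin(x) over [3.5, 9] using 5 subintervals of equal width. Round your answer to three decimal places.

-0.442

Δx = (9 − 3.5)/5 = 1.1.
Left endpoints: 3.5, 4.6, 5.7, 6.8, 7.9.
f(3.5) ≈ -0.351, f(4.6) ≈ -0.994, f(5.7) ≈ -0.551, f(6.8) ≈ 0.494, f(7.9) ≈ 0.999.
Sum = Δx · [f(3.5) + f(4.6) + f(5.7) + f(6.8) + f(7.9)].
Sum ≈ -0.442.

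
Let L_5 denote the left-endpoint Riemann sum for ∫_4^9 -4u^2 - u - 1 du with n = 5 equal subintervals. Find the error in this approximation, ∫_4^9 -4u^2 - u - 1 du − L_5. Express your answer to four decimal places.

-129.1667

Exact integral: ∫_4^9 f(u) du ≈ -924.166667.
L_5 = -795.
Error ≈ -924.166667 − (-795) ≈ -129.1667.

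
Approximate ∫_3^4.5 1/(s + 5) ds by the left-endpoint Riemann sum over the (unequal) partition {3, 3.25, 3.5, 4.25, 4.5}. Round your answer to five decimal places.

0.17682

Subinterval widths: 0.25, 0.25, 0.75, 0.25.
Left endpoints: 3, 3.25, 3.5, 4.25.
f(3) = 0.125, f(3.25) = 4/33, f(3.5) = 2/17, f(4.25) = 4/37.
Sum = Σ Δs_i · f(s_i).
Sum ≈ 0.17682.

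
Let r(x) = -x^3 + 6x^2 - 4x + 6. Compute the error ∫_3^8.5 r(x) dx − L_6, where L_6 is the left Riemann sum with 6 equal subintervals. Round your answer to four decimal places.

-96.5794

Exact integral: ∫_3^8.5 r(x) dx = -204.015625.
L_6 ≈ -107.436198.
Error ≈ -204.015625 − (-107.436198) ≈ -96.5794.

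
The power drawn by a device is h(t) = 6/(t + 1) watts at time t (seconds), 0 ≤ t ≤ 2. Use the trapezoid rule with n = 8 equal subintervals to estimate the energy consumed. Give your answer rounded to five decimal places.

Δt = (2 − 0)/8 = 0.25.
h(0) = 6, h(0.25) = 4.8, h(0.5) = 4, h(0.75) = 24/7, h(1) = 3, h(1.25) = 8/3, h(1.5) = 2.4, h(1.75) = 24/11, h(2) = 2.
T_8 = (Δt/2)·[h(t_0) + 2h(t_1) + ... + 2h(t_{7}) + h(t_8)].
Sum ≈ 6.61926.

6.61926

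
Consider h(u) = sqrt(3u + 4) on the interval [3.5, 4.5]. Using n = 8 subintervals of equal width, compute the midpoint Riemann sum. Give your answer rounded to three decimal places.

3.999

Δu = (4.5 − 3.5)/8 = 0.125.
Midpoints: 3.5625, 3.6875, 3.8125, 3.9375, 4.0625, 4.1875, 4.3125, 4.4375.
h(3.5625) ≈ 3.832, h(3.6875) ≈ 3.881, h(3.8125) ≈ 3.929, h(3.9375) ≈ 3.976, h(4.0625) ≈ 4.023, h(4.1875) ≈ 4.070, h(4.3125) ≈ 4.116, h(4.4375) ≈ 4.161.
Sum = Δu · [h(3.5625) + h(3.6875) + h(3.8125) + ...].
Sum ≈ 3.999.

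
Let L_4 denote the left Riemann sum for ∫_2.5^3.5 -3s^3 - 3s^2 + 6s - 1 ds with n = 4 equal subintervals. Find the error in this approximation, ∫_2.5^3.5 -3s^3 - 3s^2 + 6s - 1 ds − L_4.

Exact integral: ∫_2.5^3.5 f(s) ds = -93.5.
L_4 = -82.09375.
Error = -93.5 − (-82.09375) = -11.40625.

-11.40625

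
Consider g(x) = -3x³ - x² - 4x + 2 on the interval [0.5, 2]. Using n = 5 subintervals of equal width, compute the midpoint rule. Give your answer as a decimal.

Δx = (2 − 0.5)/5 = 0.3.
Midpoints: 0.65, 0.95, 1.25, 1.55, 1.85.
g(0.65) = -1.846375, g(0.95) = -5.274625, g(1.25) = -10.421875, g(1.55) = -17.774125, g(1.85) = -27.817375.
Sum = Δx · [g(0.65) + g(0.95) + g(1.25) + g(1.55) + g(1.85)].
Sum = -18.9403125.

-18.9403125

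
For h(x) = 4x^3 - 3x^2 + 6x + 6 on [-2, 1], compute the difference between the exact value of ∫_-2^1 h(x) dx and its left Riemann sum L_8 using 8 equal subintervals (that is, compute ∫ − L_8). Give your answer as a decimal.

Exact integral: ∫_-2^1 h(x) dx = -15.
L_8 = -27.4453125.
Error = -15 − (-27.4453125) = 12.4453125.

12.4453125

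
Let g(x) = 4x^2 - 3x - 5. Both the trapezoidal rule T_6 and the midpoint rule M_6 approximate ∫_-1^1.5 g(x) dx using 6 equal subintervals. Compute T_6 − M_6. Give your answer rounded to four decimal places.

0.4340

T_6 ≈ -8.252315.
M_6 ≈ -8.686343.
T_6 − M_6 ≈ 0.4340.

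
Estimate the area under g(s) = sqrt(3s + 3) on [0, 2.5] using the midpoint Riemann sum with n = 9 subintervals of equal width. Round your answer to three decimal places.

Δs = (2.5 − 0)/9 = 5/18.
Midpoints: 5/36, 5/12, 25/36, 35/36, 1.25, 55/36, 65/36, 25/12, 85/36.
g(5/36) ≈ 1.848, g(5/12) ≈ 2.062, g(25/36) ≈ 2.255, g(35/36) ≈ 2.432, g(1.25) ≈ 2.598, g(55/36) ≈ 2.754, g(65/36) ≈ 2.901, g(25/12) ≈ 3.041, g(85/36) ≈ 3.175.
Sum = Δs · [g(5/36) + g(5/12) + g(25/36) + ...].
Sum ≈ 6.407.

6.407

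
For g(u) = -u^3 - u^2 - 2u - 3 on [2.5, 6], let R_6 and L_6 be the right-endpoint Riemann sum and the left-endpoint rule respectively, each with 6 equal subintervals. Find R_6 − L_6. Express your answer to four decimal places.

-138.3229

R_6 ≈ -493.166811.
L_6 ≈ -354.843895.
R_6 − L_6 ≈ -138.3229.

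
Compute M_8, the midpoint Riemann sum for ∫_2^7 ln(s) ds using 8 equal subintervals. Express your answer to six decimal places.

Δs = (7 − 2)/8 = 0.625.
Midpoints: 2.3125, 2.9375, 3.5625, 4.1875, 4.8125, 5.4375, 6.0625, 6.6875.
f(2.3125) ≈ 0.838329, f(2.9375) ≈ 1.077559, f(3.5625) ≈ 1.270463, f(4.1875) ≈ 1.432104, f(4.8125) ≈ 1.571217, f(5.4375) ≈ 1.693319, f(6.0625) ≈ 1.802122, f(6.6875) ≈ 1.900240.
Sum = Δs · [f(2.3125) + f(2.9375) + f(3.5625) + ...].
Sum ≈ 7.240846.

7.240846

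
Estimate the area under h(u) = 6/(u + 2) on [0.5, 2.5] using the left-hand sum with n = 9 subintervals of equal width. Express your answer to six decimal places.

Δu = (2.5 − 0.5)/9 = 2/9.
Left endpoints: 0.5, 13/18, 17/18, 7/6, 25/18, 29/18, 11/6, 37/18, 41/18.
h(0.5) = 2.4, h(13/18) = 108/49, h(17/18) = 108/53, h(7/6) = 36/19, h(25/18) = 108/61, h(29/18) = 108/65, h(11/6) = 36/23, h(37/18) = 108/73, h(41/18) = 108/77.
Sum = Δu · [h(0.5) + h(13/18) + h(17/18) + ...].
Sum ≈ 3.647967.

3.647967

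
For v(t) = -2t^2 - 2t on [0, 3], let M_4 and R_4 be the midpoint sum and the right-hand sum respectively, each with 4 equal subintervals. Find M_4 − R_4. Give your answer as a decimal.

M_4 = -26.71875.
R_4 = -36.5625.
M_4 − R_4 = 9.84375.

9.84375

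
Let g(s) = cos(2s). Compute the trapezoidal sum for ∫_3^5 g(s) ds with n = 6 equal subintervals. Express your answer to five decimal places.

-0.12737

Δs = (5 − 3)/6 = 1/3.
g(3) ≈ 0.96017, g(10/3) ≈ 0.92737, g(11/3) ≈ 0.49744, g(4) ≈ -0.14550, g(13/3) ≈ -0.72614, g(14/3) ≈ -0.99582, g(5) ≈ -0.83907.
T_6 = (Δs/2)·[g(s_0) + 2g(s_1) + ... + 2g(s_{5}) + g(s_6)].
Sum ≈ -0.12737.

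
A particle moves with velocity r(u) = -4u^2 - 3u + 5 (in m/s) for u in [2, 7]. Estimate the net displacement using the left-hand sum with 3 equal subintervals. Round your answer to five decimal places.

Δu = (7 − 2)/3 = 5/3.
Left endpoints: 2, 11/3, 16/3.
r(2) = -17, r(11/3) = -538/9, r(16/3) = -1123/9.
Sum = Δu · [r(2) + r(11/3) + r(16/3)].
Sum ≈ -335.92593.

-335.92593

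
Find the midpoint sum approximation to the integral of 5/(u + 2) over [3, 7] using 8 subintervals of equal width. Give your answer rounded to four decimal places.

Δu = (7 − 3)/8 = 0.5.
Midpoints: 3.25, 3.75, 4.25, 4.75, 5.25, 5.75, 6.25, 6.75.
f(3.25) = 20/21, f(3.75) = 20/23, f(4.25) = 0.8, f(4.75) = 20/27, f(5.25) = 20/29, f(5.75) = 20/31, f(6.25) = 20/33, f(6.75) = 4/7.
Sum = Δu · [f(3.25) + f(3.75) + f(4.25) + ...].
Sum ≈ 2.9375.

2.9375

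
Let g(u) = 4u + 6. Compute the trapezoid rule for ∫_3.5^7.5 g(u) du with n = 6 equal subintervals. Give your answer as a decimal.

112

Δu = (7.5 − 3.5)/6 = 2/3.
g(3.5) = 20, g(25/6) = 68/3, g(29/6) = 76/3, g(5.5) = 28, g(37/6) = 92/3, g(41/6) = 100/3, g(7.5) = 36.
T_6 = (Δu/2)·[g(u_0) + 2g(u_1) + ... + 2g(u_{5}) + g(u_6)].
Sum = 112.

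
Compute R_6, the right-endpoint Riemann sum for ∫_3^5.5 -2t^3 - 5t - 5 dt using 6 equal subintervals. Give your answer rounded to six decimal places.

Δt = (5.5 − 3)/6 = 5/12.
Right endpoints: 41/12, 23/6, 4.25, 14/3, 61/12, 5.5.
f(41/12) = -88001/864, f(23/6) = -14777/108, f(4.25) = -179.78125, f(14/3) = -6253/27, f(61/12) = -253261/864, f(5.5) = -365.25.
Sum = Δt · [f(41/12) + f(23/6) + f(4.25) + ...].
Sum ≈ -545.177951.

-545.177951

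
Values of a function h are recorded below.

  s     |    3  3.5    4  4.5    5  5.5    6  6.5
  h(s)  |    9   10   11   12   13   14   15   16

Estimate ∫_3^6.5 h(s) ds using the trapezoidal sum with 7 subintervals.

Δs = 0.5.
T_7 = (0.5/2)·[9 + 2·10 + 2·11 + 2·12 + 2·13 + 2·14 + 2·15 + 16] = 43.75.

43.75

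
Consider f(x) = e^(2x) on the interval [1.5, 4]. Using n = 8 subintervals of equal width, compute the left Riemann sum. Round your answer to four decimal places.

Δx = (4 − 1.5)/8 = 0.3125.
Left endpoints: 1.5, 1.8125, 2.125, 2.4375, 2.75, 3.0625, 3.375, 3.6875.
f(1.5) ≈ 20.0855, f(1.8125) ≈ 37.5247, f(2.125) ≈ 70.1054, f(2.4375) ≈ 130.9742, f(2.75) ≈ 244.6919, f(3.0625) ≈ 457.1447, f(3.375) ≈ 854.0588, f(3.6875) ≈ 1595.5918.
Sum = Δx · [f(1.5) + f(1.8125) + f(2.125) + ...].
Sum ≈ 1065.6803.

1065.6803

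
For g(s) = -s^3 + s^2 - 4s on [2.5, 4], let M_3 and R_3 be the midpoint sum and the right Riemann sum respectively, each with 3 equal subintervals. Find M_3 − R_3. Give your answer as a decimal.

M_3 = -57.3359375.
R_3 = -69.3125.
M_3 − R_3 = 11.9765625.

11.9765625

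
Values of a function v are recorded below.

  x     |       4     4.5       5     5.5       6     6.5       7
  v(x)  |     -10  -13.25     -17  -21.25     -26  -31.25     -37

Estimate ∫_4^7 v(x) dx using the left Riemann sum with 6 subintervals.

Δx = 0.5.
Sum = 0.5·[(-10) + (-13.25) + (-17) + (-21.25) + (-26) + (-31.25)] = -59.375.

-59.375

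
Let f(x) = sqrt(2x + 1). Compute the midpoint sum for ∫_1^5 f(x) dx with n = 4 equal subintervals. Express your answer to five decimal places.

Δx = (5 − 1)/4 = 1.
Midpoints: 1.5, 2.5, 3.5, 4.5.
f(1.5) ≈ 2.00000, f(2.5) ≈ 2.44949, f(3.5) ≈ 2.82843, f(4.5) ≈ 3.16228.
Sum = Δx · [f(1.5) + f(2.5) + f(3.5) + f(4.5)].
Sum ≈ 10.44019.

10.44019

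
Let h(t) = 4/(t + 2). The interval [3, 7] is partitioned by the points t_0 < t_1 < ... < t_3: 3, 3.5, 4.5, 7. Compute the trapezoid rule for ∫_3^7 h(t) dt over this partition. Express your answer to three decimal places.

Subinterval widths: 0.5, 1, 2.5.
h(3) = 0.8, h(3.5) = 8/11, h(4.5) = 8/13, h(7) = 4/9.
On each subinterval the trapezoid contributes (Δt_i/2)·[h(t_{i-1}) + h(t_i)].
Sum ≈ 2.378.

2.378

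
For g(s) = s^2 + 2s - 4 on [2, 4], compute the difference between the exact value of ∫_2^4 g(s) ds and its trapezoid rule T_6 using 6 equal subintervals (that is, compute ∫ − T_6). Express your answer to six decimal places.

-0.037037

Exact integral: ∫_2^4 g(s) ds ≈ 22.66666667.
T_6 ≈ 22.70370370.
Error ≈ 22.66666667 − 22.70370370 ≈ -0.037037.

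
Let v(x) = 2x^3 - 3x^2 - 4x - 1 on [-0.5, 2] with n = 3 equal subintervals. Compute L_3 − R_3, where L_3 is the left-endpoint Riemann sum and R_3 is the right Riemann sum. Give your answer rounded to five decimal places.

L_3 ≈ -7.6388889.
R_3 ≈ -11.8055556.
L_3 − R_3 ≈ 4.16667.

4.16667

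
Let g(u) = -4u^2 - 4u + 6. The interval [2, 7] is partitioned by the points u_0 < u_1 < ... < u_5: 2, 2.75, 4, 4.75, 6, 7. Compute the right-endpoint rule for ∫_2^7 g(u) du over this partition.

Subinterval widths: 0.75, 1.25, 0.75, 1.25, 1.
Right endpoints: 2.75, 4, 4.75, 6, 7.
g(2.75) = -35.25, g(4) = -74, g(4.75) = -103.25, g(6) = -162, g(7) = -218.
Sum = Σ Δu_i · g(u_i).
Sum = -616.875.

-616.875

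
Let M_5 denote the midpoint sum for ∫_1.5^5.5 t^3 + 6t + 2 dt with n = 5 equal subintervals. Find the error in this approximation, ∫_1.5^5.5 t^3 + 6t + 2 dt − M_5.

2.24

Exact integral: ∫_1.5^5.5 f(t) dt = 319.5.
M_5 = 317.26.
Error = 319.5 − 317.26 = 2.24.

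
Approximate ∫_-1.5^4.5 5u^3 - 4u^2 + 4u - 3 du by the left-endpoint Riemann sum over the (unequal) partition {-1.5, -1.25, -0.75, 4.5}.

Subinterval widths: 0.25, 0.5, 5.25.
Left endpoints: -1.5, -1.25, -0.75.
f(-1.5) = -34.875, f(-1.25) = -24.015625, f(-0.75) = -10.359375.
Sum = Σ Δu_i · f(u_i).
Sum = -75.11328125.

-75.11328125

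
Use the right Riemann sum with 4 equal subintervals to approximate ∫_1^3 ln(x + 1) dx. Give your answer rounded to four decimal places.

Δx = (3 − 1)/4 = 0.5.
Right endpoints: 1.5, 2, 2.5, 3.
f(1.5) ≈ 0.9163, f(2) ≈ 1.0986, f(2.5) ≈ 1.2528, f(3) ≈ 1.3863.
Sum = Δx · [f(1.5) + f(2) + f(2.5) + f(3)].
Sum ≈ 2.3270.

2.3270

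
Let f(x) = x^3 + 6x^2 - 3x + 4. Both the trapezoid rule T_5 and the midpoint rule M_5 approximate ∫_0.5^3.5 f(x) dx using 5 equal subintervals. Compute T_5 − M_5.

3.24

T_5 = 119.16.
M_5 = 115.92.
T_5 − M_5 = 3.24.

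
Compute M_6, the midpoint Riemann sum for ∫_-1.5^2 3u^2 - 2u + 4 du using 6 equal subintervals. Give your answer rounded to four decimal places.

23.3273

Δu = (2 − (-1.5))/6 = 7/12.
Midpoints: -29/24, -0.625, -1/24, 13/24, 1.125, 41/24.
f(-29/24) = 10.796875, f(-0.625) = 6.421875, f(-1/24) = 785/192, f(13/24) = 3.796875, f(1.125) = 5.546875, f(41/24) = 1793/192.
Sum = Δu · [f(-29/24) + f(-0.625) + f(-1/24) + ...].
Sum ≈ 23.3273.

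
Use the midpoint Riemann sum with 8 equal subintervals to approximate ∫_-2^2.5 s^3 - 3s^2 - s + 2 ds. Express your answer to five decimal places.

-9.71741

Δs = (2.5 − (-2))/8 = 0.5625.
Midpoints: -1.71875, -1.15625, -0.59375, -0.03125, 0.53125, 1.09375, 1.65625, 2.21875.
f(-1.71875) = -334919/32768, f(-1.15625) = -78653/32768, f(-0.59375) = 43477/32768, f(-0.03125) = 66463/32768, f(0.53125) = 25297/32768, f(1.09375) = -45029/32768, f(1.65625) = -109523/32768, f(2.21875) = -133193/32768.
Sum = Δs · [f(-1.71875) + f(-1.15625) + f(-0.59375) + ...].
Sum ≈ -9.71741.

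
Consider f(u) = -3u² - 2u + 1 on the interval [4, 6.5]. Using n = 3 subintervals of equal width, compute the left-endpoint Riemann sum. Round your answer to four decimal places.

-200.3472

Δu = (6.5 − 4)/3 = 5/6.
Left endpoints: 4, 29/6, 17/3.
f(4) = -55, f(29/6) = -78.75, f(17/3) = -320/3.
Sum = Δu · [f(4) + f(29/6) + f(17/3)].
Sum ≈ -200.3472.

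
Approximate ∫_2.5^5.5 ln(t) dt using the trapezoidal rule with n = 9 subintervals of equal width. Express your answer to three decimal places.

4.083

Δt = (5.5 − 2.5)/9 = 1/3.
f(2.5) ≈ 0.916, f(17/6) ≈ 1.041, f(19/6) ≈ 1.153, f(3.5) ≈ 1.253, f(23/6) ≈ 1.344, f(25/6) ≈ 1.427, f(4.5) ≈ 1.504, f(29/6) ≈ 1.576, f(31/6) ≈ 1.642, f(5.5) ≈ 1.705.
T_9 = (Δt/2)·[f(t_0) + 2f(t_1) + ... + 2f(t_{8}) + f(t_9)].
Sum ≈ 4.083.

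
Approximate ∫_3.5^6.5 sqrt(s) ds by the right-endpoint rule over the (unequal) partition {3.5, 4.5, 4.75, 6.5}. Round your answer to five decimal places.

Subinterval widths: 1, 0.25, 1.75.
Right endpoints: 4.5, 4.75, 6.5.
f(4.5) ≈ 2.12132, f(4.75) ≈ 2.17945, f(6.5) ≈ 2.54951.
Sum = Σ Δs_i · f(s_i).
Sum ≈ 7.12782.

7.12782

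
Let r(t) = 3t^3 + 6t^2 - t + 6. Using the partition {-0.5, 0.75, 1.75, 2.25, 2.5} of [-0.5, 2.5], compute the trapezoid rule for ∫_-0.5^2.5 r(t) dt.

81.515625

Subinterval widths: 1.25, 1, 0.5, 0.25.
r(-0.5) = 7.625, r(0.75) = 9.890625, r(1.75) = 38.703125, r(2.25) = 68.296875, r(2.5) = 87.875.
On each subinterval the trapezoid contributes (Δt_i/2)·[r(t_{i-1}) + r(t_i)].
Sum = 81.515625.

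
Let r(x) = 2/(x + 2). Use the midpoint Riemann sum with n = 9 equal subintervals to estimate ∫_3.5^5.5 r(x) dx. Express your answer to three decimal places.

Δx = (5.5 − 3.5)/9 = 2/9.
Midpoints: 65/18, 23/6, 73/18, 77/18, 4.5, 85/18, 89/18, 31/6, 97/18.
r(65/18) = 36/101, r(23/6) = 12/35, r(73/18) = 36/109, r(77/18) = 36/113, r(4.5) = 4/13, r(85/18) = 36/121, r(89/18) = 0.288, r(31/6) = 12/43, r(97/18) = 36/133.
Sum = Δx · [r(65/18) + r(23/6) + r(73/18) + ...].
Sum ≈ 0.620.

0.620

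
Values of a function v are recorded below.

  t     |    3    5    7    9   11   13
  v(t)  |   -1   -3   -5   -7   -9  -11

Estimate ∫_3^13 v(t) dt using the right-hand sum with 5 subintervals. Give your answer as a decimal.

-70

Δt = 2.
Sum = 2·[(-3) + (-5) + (-7) + (-9) + (-11)] = -70.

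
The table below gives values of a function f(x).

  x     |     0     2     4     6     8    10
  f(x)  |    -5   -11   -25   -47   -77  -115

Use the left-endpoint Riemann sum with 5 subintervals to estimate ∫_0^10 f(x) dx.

Δx = 2.
Sum = 2·[(-5) + (-11) + (-25) + (-47) + (-77)] = -330.

-330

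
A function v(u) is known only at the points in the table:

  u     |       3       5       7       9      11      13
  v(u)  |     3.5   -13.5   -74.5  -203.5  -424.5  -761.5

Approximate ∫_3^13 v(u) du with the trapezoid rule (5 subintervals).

Δu = 2.
T_5 = (2/2)·[3.5 + 2·(-13.5) + 2·(-74.5) + 2·(-203.5) + 2·(-424.5) + (-761.5)] = -2190.

-2190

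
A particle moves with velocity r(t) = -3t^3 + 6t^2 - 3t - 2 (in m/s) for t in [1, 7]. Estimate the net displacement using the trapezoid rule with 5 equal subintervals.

Δt = (7 − 1)/5 = 1.2.
r(1) = -2, r(2.2) = -11.504, r(3.4) = -60.752, r(4.6) = -180.848, r(5.8) = -402.896, r(7) = -758.
T_5 = (Δt/2)·[r(t_0) + 2r(t_1) + ... + 2r(t_{4}) + r(t_5)].
Sum = -1243.2.

-1243.2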